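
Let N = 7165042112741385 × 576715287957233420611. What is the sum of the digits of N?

183

7165042112741385 × 576715287957233420611 = 4132189325275351977453797269971686235
Sum of its 37 digits: 183.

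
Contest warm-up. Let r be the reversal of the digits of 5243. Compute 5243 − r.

Reverse of 5243 is 3425.
5243 − 3425 = 1818

1818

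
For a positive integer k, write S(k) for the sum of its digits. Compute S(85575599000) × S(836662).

1643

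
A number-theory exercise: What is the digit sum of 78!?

78! = 11324281178206297831457521158732046228731749579488251990048962825668835325234200766245086213177344000000000000000000
Sum of its 116 digits: 423.

423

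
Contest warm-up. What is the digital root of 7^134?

4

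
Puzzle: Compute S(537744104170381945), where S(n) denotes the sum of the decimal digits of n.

73

5+3+7+7+4+4+1+0+4+1+7+0+3+8+1+9+4+5 = 73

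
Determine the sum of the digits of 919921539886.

9+1+9+9+2+1+5+3+9+8+8+6 = 70

70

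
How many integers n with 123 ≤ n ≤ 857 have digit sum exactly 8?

The integers in [123, 857] that have digit sum exactly 8: 125, 134, 143, 152, 161, 170, …, 710, 800.
34 qualify.

34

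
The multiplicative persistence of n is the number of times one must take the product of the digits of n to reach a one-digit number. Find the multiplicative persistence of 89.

89 → 72 → 14 → 4 (3 steps)

3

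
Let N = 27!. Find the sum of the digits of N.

27! = 10888869450418352160768000000
Sum of its 29 digits: 108.

108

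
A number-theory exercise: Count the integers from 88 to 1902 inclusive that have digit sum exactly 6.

The integers in [88, 1902] that have digit sum exactly 6: 105, 114, 123, 132, 141, 150, …, 1410, 1500.
42 qualify.

42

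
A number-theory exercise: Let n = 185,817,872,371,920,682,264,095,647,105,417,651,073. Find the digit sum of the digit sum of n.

First digit sum: 168.
1+6+8 = 15.

15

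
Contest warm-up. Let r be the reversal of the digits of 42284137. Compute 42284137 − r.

Reverse of 42284137 is 73148224.
42284137 − 73148224 = -30864087

-30864087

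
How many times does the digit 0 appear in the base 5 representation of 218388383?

218388383 in base 5 is 421401412013.
The digit 0 appears 2 times.

2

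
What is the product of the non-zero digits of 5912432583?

259200

5×9×1×2×4×3×2×5×8×3 = 259200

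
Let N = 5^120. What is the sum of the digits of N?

334

5^120 = 752316384526264005099991383822237233803945956334136013765601092018187046051025390625
Sum of its 84 digits: 334.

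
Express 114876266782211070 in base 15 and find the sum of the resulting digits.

94

114876266782211070 in base 15 is 3E05D04D3A295D0.
Digit sum: 3+14+0+5+13+0+4+13+3+10+2+9+5+13+0 = 94.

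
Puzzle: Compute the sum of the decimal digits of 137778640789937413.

94

1+3+7+7+7+8+6+4+0+7+8+9+9+3+7+4+1+3 = 94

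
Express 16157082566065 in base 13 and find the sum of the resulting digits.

85

16157082566065 in base 13 is 9027B61BBA5C.
Digit sum: 9+0+2+7+11+6+1+11+11+10+5+12 = 85.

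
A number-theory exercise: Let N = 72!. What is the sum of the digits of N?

72! = 61234458376886086861524070385274672740778091784697328983823014963978384987221689274204160000000000000000
Sum of its 104 digits: 432.

432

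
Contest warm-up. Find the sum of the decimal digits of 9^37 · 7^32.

288

9^37 · 7^32 = 223928891224694753799370539701453432745163912035624192185638569
Sum of its 63 digits: 288.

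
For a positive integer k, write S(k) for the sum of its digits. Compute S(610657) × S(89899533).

1350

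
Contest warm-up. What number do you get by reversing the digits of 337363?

Reversing 337363 gives 363733.

363733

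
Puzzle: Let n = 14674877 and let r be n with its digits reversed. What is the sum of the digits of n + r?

34

Reversal of 14674877 is 77847641; 14674877 + 77847641 = 92522518.
Digit sum of 92522518: 9+2+5+2+2+5+1+8 = 34.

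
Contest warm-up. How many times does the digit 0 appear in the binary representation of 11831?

5

11831 in base 2 is 10111000110111.
The digit 0 appears 5 times.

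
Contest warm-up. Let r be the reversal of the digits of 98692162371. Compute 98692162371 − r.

81366032682

Reverse of 98692162371 is 17326129689.
98692162371 − 17326129689 = 81366032682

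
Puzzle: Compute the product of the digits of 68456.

6×8×4×5×6 = 5760

5760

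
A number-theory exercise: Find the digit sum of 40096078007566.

4+0+0+9+6+0+7+8+0+0+7+5+6+6 = 58

58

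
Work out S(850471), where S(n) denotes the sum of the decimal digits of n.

25

8+5+0+4+7+1 = 25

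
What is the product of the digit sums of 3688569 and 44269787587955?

S(3688569) = 3+6+8+8+5+6+9 = 45.
S(44269787587955) = 4+4+2+6+9+7+8+7+5+8+7+9+5+5 = 86.
45 · 86 = 3870.

3870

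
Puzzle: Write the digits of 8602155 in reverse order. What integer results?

5512068

Reversing 8602155 gives 5512068.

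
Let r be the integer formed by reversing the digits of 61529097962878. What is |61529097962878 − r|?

26297881129638

Reverse of 61529097962878 is 87826979092516.
|61529097962878 − 87826979092516| = 26297881129638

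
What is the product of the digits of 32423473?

12096

3×2×4×2×3×4×7×3 = 12096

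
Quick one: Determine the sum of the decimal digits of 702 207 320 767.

7+0+2+2+0+7+3+2+0+7+6+7 = 43

43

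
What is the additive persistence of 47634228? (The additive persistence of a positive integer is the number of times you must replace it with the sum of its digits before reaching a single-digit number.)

47634228 → 36 → 9 (2 steps)

2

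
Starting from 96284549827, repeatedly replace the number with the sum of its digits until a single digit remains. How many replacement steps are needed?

96284549827 → 64 → 10 → 1 (3 steps)

3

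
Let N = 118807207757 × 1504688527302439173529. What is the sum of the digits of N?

118807207757 × 1504688527302439173529 = 178767842472795257662315277864453
Sum of its 33 digits: 167.

167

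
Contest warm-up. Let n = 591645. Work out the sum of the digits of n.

30

5+9+1+6+4+5 = 30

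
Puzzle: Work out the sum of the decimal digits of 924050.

9+2+4+0+5+0 = 20

20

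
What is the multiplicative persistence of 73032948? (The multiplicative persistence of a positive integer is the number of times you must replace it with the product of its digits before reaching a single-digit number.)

73032948 → 0 (1 step)

1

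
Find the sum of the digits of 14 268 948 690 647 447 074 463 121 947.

1+4+2+6+8+9+4+8+6+9+0+6+4+7+4+4+7+0+7+4+4+6+3+1+2+1+9+4+7 = 137

137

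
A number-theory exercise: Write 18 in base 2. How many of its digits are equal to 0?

3

18 in base 2 is 10010.
The digit 0 appears 3 times.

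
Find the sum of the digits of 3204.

3+2+0+4 = 9

9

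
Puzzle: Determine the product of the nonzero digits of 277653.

8820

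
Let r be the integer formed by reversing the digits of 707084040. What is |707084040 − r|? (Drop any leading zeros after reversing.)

666603333

Reverse of 707084040 is 40480707.
|707084040 − 40480707| = 666603333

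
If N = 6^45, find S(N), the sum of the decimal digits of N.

162

6^45 = 103945637534048876111514866313854976
Sum of its 36 digits: 162.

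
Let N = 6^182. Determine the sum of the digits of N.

6^182 = 4202692063030046830609921780488091738797724741769969342056068350358126849490187085057808105930621261426015922942545098004869567022013073063936
Sum of its 142 digits: 603.

603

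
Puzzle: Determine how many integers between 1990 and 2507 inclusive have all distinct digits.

229

The integers in [1990, 2507] that have all distinct digits: 2013, 2014, 2015, 2016, 2017, 2018, …, 2506, 2507.
229 qualify.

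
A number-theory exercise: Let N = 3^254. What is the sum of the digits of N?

3^254 = 15445383597460525862771087421073478123802094534281015332400536047781785847751826215666863239345512169090185060060988826169
Sum of its 122 digits: 522.

522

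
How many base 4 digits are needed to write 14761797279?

14761797279 in base 4 is 31233313302122133, which has 17 digits.

17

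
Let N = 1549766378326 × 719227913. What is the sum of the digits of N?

92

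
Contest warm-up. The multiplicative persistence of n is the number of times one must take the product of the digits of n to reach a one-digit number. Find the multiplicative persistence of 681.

3

681 → 48 → 32 → 6 (3 steps)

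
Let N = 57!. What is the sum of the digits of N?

57! = 40526919504877216755680601905432322134980384796226602145184481280000000000000
Sum of its 77 digits: 270.

270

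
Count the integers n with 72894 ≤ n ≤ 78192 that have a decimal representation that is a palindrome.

53

The integers in [72894, 78192] that have a decimal representation that is a palindrome: 72927, 73037, 73137, 73237, 73337, 73437, …, 78087, 78187.
53 qualify.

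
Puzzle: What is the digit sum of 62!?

62! = 31469973260387937525653122354950764088012280797258232192163168247821107200000000000000
Sum of its 86 digits: 306.

306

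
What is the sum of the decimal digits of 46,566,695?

4+6+5+6+6+6+9+5 = 47

47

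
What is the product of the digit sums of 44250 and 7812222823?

555

S(44250) = 4+4+2+5+0 = 15.
S(7812222823) = 7+8+1+2+2+2+2+8+2+3 = 37.
15 · 37 = 555.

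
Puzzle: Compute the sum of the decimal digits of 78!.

78! = 11324281178206297831457521158732046228731749579488251990048962825668835325234200766245086213177344000000000000000000
Sum of its 116 digits: 423.

423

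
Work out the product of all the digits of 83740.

8×3×7×4×0 = 0

0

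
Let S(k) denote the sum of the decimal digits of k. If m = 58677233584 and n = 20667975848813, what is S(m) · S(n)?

4292

S(58677233584) = 5+8+6+7+7+2+3+3+5+8+4 = 58.
S(20667975848813) = 2+0+6+6+7+9+7+5+8+4+8+8+1+3 = 74.
58 · 74 = 4292.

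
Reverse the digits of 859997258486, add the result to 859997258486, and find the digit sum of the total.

Reversal of 859997258486 is 684852799958; 859997258486 + 684852799958 = 1544850058444.
Digit sum of 1544850058444: 1+5+4+4+8+5+0+0+5+8+4+4+4 = 52.

52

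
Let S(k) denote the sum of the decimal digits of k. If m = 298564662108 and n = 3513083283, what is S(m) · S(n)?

S(298564662108) = 2+9+8+5+6+4+6+6+2+1+0+8 = 57.
S(3513083283) = 3+5+1+3+0+8+3+2+8+3 = 36.
57 · 36 = 2052.

2052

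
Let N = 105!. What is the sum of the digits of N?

105! = 1081396758240290900504101305800329649720646107774902579144176636573226531909905153326984536526808240339776398934872029657993872907813436816097280000000000000000000000000
Sum of its 169 digits: 648.

648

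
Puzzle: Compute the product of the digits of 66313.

324

6×6×3×1×3 = 324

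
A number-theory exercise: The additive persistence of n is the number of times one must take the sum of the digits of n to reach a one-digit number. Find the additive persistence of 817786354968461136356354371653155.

817786354968461136356354371653155 → 155 → 11 → 2 (3 steps)

3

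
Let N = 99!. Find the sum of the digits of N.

99! = 933262154439441526816992388562667004907159682643816214685929638952175999932299156089414639761565182862536979208272237582511852109168640000000000000000000000
Sum of its 156 digits: 648.

648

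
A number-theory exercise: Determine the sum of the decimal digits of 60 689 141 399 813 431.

76

6+0+6+8+9+1+4+1+3+9+9+8+1+3+4+3+1 = 76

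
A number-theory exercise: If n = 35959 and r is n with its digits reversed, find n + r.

Reverse of 35959 is 95953.
35959 + 95953 = 131912

131912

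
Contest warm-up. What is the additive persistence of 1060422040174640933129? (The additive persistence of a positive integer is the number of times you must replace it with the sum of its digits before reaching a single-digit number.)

3

1060422040174640933129 → 68 → 14 → 5 (3 steps)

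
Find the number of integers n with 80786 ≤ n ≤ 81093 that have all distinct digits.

The integers in [80786, 81093] that have all distinct digits: 80791, 80792, 80793, 80794, 80795, 80796, …, 81092, 81093.
86 qualify.

86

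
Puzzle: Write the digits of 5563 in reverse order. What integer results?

3655

Reversing 5563 gives 3655.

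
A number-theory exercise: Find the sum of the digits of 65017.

6+5+0+1+7 = 19

19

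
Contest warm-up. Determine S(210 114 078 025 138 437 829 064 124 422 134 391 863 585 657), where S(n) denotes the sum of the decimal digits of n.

175

2+1+0+1+1+4+0+7+8+0+2+5+1+3+8+4+3+7+8+2+9+0+6+4+1+2+4+4+2+2+1+3+4+3+9+1+8+6+3+5+8+5+6+5+7 = 175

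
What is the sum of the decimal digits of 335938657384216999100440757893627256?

3+3+5+9+3+8+6+5+7+3+8+4+2+1+6+9+9+9+1+0+0+4+4+0+7+5+7+8+9+3+6+2+7+2+5+6 = 176

176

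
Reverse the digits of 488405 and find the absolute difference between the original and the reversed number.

16479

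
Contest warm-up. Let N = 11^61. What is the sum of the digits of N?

11^61 = 3349298034955599095318942248963066521029422565733678974841423611
Sum of its 64 digits: 299.

299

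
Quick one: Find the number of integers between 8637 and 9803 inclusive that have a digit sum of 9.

The integers in [8637, 9803] that have a digit sum of 9: 9000.
1 qualifies.

1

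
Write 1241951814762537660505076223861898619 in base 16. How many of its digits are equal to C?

1

1241951814762537660505076223861898619 in base 16 is EF30F3B9B09EC96E9ED10A8138BD7B.
The digit C appears 1 time.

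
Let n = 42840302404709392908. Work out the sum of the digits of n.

78

4+2+8+4+0+3+0+2+4+0+4+7+0+9+3+9+2+9+0+8 = 78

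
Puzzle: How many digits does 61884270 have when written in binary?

61884270 in base 2 is 11101100000100011101101110, which has 26 digits.

26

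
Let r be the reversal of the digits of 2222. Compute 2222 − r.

0

Reverse of 2222 is 2222.
2222 − 2222 = 0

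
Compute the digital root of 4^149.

7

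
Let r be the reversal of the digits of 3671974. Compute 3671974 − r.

Reverse of 3671974 is 4791763.
3671974 − 4791763 = -1119789

-1119789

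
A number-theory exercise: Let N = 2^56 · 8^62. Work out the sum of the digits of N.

310

2^56 · 8^62 = 7067388259113537318333190002971674063309935587502475832486424805170479104
Sum of its 73 digits: 310.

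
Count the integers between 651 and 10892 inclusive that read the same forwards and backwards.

134

The integers in [651, 10892] that read the same forwards and backwards: 656, 666, 676, 686, 696, 707, …, 10701, 10801.
134 qualify.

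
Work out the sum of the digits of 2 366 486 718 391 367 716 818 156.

123

2+3+6+6+4+8+6+7+1+8+3+9+1+3+6+7+7+1+6+8+1+8+1+5+6 = 123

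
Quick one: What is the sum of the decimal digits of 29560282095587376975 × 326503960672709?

29560282095587376975 × 326503960672709 = 9651549182811844916590809777475275
Sum of its 34 digits: 174.

174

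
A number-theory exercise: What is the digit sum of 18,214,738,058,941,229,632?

85

1+8+2+1+4+7+3+8+0+5+8+9+4+1+2+2+9+6+3+2 = 85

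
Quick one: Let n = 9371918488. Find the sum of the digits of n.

9+3+7+1+9+1+8+4+8+8 = 58

58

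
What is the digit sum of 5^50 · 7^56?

5^50 · 7^56 = 18792755245515858998371193581149778521149701902093198668808327056467533111572265625
Sum of its 83 digits: 388.

388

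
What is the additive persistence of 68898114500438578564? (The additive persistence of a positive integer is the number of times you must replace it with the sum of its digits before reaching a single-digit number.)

2

68898114500438578564 → 100 → 1 (2 steps)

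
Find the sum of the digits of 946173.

30

9+4+6+1+7+3 = 30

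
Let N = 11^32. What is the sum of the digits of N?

11^32 = 2111377674535255285545615254209921
Sum of its 34 digits: 139.

139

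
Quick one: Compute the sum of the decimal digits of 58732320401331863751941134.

5+8+7+3+2+3+2+0+4+0+1+3+3+1+8+6+3+7+5+1+9+4+1+1+3+4 = 94

94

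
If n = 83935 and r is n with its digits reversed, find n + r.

Reverse of 83935 is 53938.
83935 + 53938 = 137873

137873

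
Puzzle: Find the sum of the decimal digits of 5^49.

158

5^49 = 17763568394002504646778106689453125
Sum of its 35 digits: 158.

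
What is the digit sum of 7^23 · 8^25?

185

7^23 · 8^25 = 1033962040935406997081485723240317870669824
Sum of its 43 digits: 185.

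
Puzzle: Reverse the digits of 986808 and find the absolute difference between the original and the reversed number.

178119

Reverse of 986808 is 808689.
|986808 − 808689| = 178119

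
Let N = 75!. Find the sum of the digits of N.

75! = 24809140811395398091946477116594033660926243886570122837795894512655842677572867409443815424000000000000000000
Sum of its 110 digits: 432.

432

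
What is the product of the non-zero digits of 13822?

96

1×3×8×2×2 = 96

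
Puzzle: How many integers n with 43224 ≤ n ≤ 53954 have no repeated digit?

3246

The integers in [43224, 53954] that have no repeated digit: 43250, 43251, 43256, 43257, 43258, 43259, …, 53947, 53948.
3246 qualify.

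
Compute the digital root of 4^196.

4

The digital root of n equals n mod 9 (or 9 when 9 | n), so we need 4^196 mod 9.
4^196 ≡ 4 (mod 9), so the digital root is 4.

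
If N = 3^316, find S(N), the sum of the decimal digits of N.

3^316 = 5892729306312396475141709920755116134768208062212821158643032199330518356549590227890947804126424422725371281829262922720655337637312464378621541132721
Sum of its 151 digits: 621.

621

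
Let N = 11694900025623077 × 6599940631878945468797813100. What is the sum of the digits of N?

11694900025623077 × 6599940631878945468797813100 = 77185645864871866369106418848997462492908700
Sum of its 44 digits: 231.

231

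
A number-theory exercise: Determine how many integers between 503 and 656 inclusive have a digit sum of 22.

The integers in [503, 656] that have a digit sum of 22: 589, 598.
2 qualify.

2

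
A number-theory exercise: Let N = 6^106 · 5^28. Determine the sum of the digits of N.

270

6^106 · 5^28 = 1135514441803817011224000942130623224190658962571106198680161150654228725760000000000000000000000000000
Sum of its 103 digits: 270.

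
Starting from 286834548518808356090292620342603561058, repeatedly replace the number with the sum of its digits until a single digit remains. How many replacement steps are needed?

286834548518808356090292620342603561058 → 165 → 12 → 3 (3 steps)

3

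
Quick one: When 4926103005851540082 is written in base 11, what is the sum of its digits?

92

4926103005851540082 in base 11 is 9822A7257703821649.
Digit sum: 9+8+2+2+10+7+2+5+7+7+0+3+8+2+1+6+4+9 = 92.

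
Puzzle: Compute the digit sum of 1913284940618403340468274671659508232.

1+9+1+3+2+8+4+9+4+0+6+1+8+4+0+3+3+4+0+4+6+8+2+7+4+6+7+1+6+5+9+5+0+8+2+3+2 = 155

155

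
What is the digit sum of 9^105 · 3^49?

576

9^105 · 3^49 = 3753228214182907784653374243320855184083908971830286725773330259610973961003693770407047767160959457088914969594820284759067
Sum of its 124 digits: 576.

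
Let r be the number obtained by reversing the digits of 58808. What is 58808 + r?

139693

Reverse of 58808 is 80885.
58808 + 80885 = 139693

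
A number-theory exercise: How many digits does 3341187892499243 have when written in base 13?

14

3341187892499243 in base 13 is B0544887BC0517, which has 14 digits.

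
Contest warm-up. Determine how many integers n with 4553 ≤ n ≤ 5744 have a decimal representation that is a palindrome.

The integers in [4553, 5744] that have a decimal representation that is a palindrome: 4554, 4664, 4774, 4884, 4994, 5005, …, 5555, 5665.
12 qualify.

12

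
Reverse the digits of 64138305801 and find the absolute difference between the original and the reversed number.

Reverse of 64138305801 is 10850383146.
|64138305801 − 10850383146| = 53287922655

53287922655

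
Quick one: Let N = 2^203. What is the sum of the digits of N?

2^203 = 12855504354071922204335696738729300820177623950262342682411008
Sum of its 62 digits: 239.

239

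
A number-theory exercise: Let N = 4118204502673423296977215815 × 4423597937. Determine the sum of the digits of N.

147

4118204502673423296977215815 × 4423597937 = 18217280942170266281236150215237773655
Sum of its 38 digits: 147.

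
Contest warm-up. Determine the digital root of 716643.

9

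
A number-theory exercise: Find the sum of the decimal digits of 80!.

80! = 71569457046263802294811533723186532165584657342365752577109445058227039255480148842668944867280814080000000000000000000
Sum of its 119 digits: 450.

450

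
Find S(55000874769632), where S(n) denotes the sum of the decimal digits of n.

62

5+5+0+0+0+8+7+4+7+6+9+6+3+2 = 62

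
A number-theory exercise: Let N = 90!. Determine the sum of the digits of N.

90! = 1485715964481761497309522733620825737885569961284688766942216863704985393094065876545992131370884059645617234469978112000000000000000000000
Sum of its 139 digits: 585.

585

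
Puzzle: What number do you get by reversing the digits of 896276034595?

Reversing 896276034595 gives 595430672698.

595430672698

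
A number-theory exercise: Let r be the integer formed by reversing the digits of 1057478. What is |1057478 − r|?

7690023

Reverse of 1057478 is 8747501.
|1057478 − 8747501| = 7690023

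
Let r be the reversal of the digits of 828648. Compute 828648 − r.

-18180

Reverse of 828648 is 846828.
828648 − 846828 = -18180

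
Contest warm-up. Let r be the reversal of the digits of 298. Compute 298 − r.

Reverse of 298 is 892.
298 − 892 = -594

-594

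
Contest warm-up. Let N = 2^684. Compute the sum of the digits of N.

2^684 = 80263304161809898486953580976564463280492245526476651908848280381297792881730359224146523075524726123458602430056430323990164676669064390001339947061948865508349970567755807467524166227482951618519489314816
Sum of its 206 digits: 946.

946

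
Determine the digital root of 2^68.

4

The digital root of n equals n mod 9 (or 9 when 9 | n), so we need 2^68 mod 9.
2^68 ≡ 4 (mod 9), so the digital root is 4.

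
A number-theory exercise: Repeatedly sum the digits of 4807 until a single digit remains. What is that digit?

4+8+0+7 = 19
1+9 = 10
1+0 = 1

1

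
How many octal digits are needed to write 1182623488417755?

17

1182623488417755 in base 8 is 41471337473417733, which has 17 digits.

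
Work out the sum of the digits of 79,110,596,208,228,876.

81

7+9+1+1+0+5+9+6+2+0+8+2+2+8+8+7+6 = 81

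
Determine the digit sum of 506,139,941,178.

54

5+0+6+1+3+9+9+4+1+1+7+8 = 54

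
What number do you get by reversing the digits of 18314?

41381

Reversing 18314 gives 41381.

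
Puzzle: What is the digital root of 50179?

4

5+0+1+7+9 = 22
2+2 = 4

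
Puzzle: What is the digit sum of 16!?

63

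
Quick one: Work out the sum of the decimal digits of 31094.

17

3+1+0+9+4 = 17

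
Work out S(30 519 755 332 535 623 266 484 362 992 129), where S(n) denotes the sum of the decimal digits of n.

3+0+5+1+9+7+5+5+3+3+2+5+3+5+6+2+3+2+6+6+4+8+4+3+6+2+9+9+2+1+2+9 = 140

140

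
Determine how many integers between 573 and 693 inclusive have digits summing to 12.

7

The integers in [573, 693] that have digits summing to 12: 606, 615, 624, 633, 642, 651, 660.
7 qualify.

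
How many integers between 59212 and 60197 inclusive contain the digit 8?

269

The integers in [59212, 60197] that contain the digit 8: 59218, 59228, 59238, 59248, 59258, 59268, …, 60188, 60189.
269 qualify.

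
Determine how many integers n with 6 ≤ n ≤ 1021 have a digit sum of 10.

65

The integers in [6, 1021] that have a digit sum of 10: 19, 28, 37, 46, 55, 64, …, 1009, 1018.
65 qualify.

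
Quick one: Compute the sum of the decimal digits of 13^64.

301

13^64 = 196053476430761073330659760423566015424403280004115787589590963842248961
Sum of its 72 digits: 301.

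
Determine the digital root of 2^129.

The digital root of n equals n mod 9 (or 9 when 9 | n), so we need 2^129 mod 9.
2^129 ≡ 8 (mod 9), so the digital root is 8.

8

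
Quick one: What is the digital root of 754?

7+5+4 = 16
1+6 = 7
(Equivalently, 754 mod 9 = 7.)

7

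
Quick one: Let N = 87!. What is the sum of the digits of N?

87! = 2107757298379527717213600518699389595229783738061356212322972511214654115727593174080683423236414793504734471782400000000000000000000
Sum of its 133 digits: 495.

495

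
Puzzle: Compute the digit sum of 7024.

13

7+0+2+4 = 13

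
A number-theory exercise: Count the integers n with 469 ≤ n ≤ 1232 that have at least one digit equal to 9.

230

The integers in [469, 1232] that have at least one digit equal to 9: 469, 479, 489, 490, 491, 492, …, 1219, 1229.
230 qualify.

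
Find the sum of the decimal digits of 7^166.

7^166 = 193319045586700980912077181301566939921310830578464339906760743805915636880837608191503565132893817727685573297260580256147974987587601621649
Sum of its 141 digits: 655.

655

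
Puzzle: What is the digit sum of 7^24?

73

7^24 = 191581231380566414401
Sum of its 21 digits: 73.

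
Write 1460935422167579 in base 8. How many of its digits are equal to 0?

1460935422167579 in base 8 is 51413321070145033.
The digit 0 appears 3 times.

3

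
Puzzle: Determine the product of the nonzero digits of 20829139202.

2×8×2×9×1×3×9×2×2 = 31104

31104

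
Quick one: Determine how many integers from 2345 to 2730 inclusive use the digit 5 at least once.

The integers in [2345, 2730] that use the digit 5 at least once: 2345, 2350, 2351, 2352, 2353, 2354, …, 2715, 2725.
156 qualify.

156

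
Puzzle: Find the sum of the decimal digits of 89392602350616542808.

87

8+9+3+9+2+6+0+2+3+5+0+6+1+6+5+4+2+8+0+8 = 87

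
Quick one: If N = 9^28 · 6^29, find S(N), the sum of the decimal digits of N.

216

9^28 · 6^29 = 19283085434987754181407600731527456336721756553216
Sum of its 50 digits: 216.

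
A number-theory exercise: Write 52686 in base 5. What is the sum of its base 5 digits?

14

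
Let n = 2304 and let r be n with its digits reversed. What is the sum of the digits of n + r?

18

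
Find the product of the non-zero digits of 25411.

40

2×5×4×1×1 = 40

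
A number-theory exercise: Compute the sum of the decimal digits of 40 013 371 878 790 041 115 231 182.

87

4+0+0+1+3+3+7+1+8+7+8+7+9+0+0+4+1+1+1+5+2+3+1+1+8+2 = 87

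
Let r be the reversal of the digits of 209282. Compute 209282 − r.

-73620

Reverse of 209282 is 282902.
209282 − 282902 = -73620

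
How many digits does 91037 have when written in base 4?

9

91037 in base 4 is 112032131, which has 9 digits.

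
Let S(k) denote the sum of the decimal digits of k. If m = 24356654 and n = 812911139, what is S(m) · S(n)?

1225

S(24356654) = 2+4+3+5+6+6+5+4 = 35.
S(812911139) = 8+1+2+9+1+1+1+3+9 = 35.
35 · 35 = 1225.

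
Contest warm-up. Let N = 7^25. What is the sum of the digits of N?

97

7^25 = 1341068619663964900807
Sum of its 22 digits: 97.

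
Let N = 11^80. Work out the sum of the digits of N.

11^80 = 204840021458546589812482594366668142542429986589197318528619143395036962199099876801
Sum of its 84 digits: 409.

409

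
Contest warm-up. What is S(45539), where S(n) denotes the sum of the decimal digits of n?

26

4+5+5+3+9 = 26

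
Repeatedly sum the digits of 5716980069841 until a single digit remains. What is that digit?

5+7+1+6+9+8+0+0+6+9+8+4+1 = 64
6+4 = 10
1+0 = 1
(Equivalently, 5716980069841 mod 9 = 1.)

1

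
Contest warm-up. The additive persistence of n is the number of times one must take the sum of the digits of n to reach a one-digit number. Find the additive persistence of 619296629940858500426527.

2

619296629940858500426527 → 115 → 7 (2 steps)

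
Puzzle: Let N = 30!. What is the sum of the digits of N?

30! = 265252859812191058636308480000000
Sum of its 33 digits: 117.

117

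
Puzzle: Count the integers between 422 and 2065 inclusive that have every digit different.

The integers in [422, 2065] that have every digit different: 423, 425, 426, 427, 428, 429, …, 2064, 2065.
950 qualify.

950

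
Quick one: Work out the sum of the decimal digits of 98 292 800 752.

9+8+2+9+2+8+0+0+7+5+2 = 52

52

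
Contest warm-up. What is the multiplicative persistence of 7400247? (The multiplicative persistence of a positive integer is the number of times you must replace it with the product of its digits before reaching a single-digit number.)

1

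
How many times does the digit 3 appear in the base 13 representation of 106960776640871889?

106960776640871889 in base 13 is 2121C78C5B7AC348.
The digit 3 appears 1 time.

1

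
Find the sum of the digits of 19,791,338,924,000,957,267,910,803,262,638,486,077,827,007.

1+9+7+9+1+3+3+8+9+2+4+0+0+0+9+5+7+2+6+7+9+1+0+8+0+3+2+6+2+6+3+8+4+8+6+0+7+7+8+2+7+0+0+7 = 196

196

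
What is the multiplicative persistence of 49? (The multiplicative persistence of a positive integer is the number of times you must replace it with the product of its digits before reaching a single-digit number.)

49 → 36 → 18 → 8 (3 steps)

3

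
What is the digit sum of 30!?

30! = 265252859812191058636308480000000
Sum of its 33 digits: 117.

117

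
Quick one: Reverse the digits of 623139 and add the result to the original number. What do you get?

Reverse of 623139 is 931326.
623139 + 931326 = 1554465

1554465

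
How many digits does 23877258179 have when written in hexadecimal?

9

23877258179 in base 16 is 58F320BC3, which has 9 digits.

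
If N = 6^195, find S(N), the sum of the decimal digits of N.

684

6^195 = 54890075078707227468746771028648885332174478569250183834295149040009378800105419112534997343204359220269137791496415873322333492864917083639919700606976
Sum of its 152 digits: 684.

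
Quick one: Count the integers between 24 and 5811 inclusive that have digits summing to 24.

138

The integers in [24, 5811] that have digits summing to 24: 699, 789, 798, 879, 888, 897, …, 5784, 5793.
138 qualify.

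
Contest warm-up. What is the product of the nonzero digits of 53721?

210

5×3×7×2×1 = 210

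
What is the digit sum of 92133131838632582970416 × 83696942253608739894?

168

92133131838632582970416 × 83696942253608739894 = 7711261415142152124268476383049605240975904
Sum of its 43 digits: 168.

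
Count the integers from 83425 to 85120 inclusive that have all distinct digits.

The integers in [83425, 85120] that have all distinct digits: 83425, 83426, 83427, 83429, 83450, 83451, …, 85109, 85120.
581 qualify.

581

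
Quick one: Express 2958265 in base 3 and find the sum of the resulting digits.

17

2958265 in base 3 is 12120021222101.
Digit sum: 1+2+1+2+0+0+2+1+2+2+2+1+0+1 = 17.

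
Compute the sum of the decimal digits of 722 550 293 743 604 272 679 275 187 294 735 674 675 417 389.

7+2+2+5+5+0+2+9+3+7+4+3+6+0+4+2+7+2+6+7+9+2+7+5+1+8+7+2+9+4+7+3+5+6+7+4+6+7+5+4+1+7+3+8+9 = 219

219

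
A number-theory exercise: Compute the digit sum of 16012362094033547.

1+6+0+1+2+3+6+2+0+9+4+0+3+3+5+4+7 = 56

56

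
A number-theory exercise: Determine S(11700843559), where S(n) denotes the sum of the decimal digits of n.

43

1+1+7+0+0+8+4+3+5+5+9 = 43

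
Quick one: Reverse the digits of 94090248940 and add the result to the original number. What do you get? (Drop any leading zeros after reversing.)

99074457989

Reverse of 94090248940 is 4984209049.
94090248940 + 4984209049 = 99074457989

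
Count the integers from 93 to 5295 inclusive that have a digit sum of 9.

187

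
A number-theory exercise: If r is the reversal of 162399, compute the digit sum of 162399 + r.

24

Reversal of 162399 is 993261; 162399 + 993261 = 1155660.
Digit sum of 1155660: 1+1+5+5+6+6+0 = 24.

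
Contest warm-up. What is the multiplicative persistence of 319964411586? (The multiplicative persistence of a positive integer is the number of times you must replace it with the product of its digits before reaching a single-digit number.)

2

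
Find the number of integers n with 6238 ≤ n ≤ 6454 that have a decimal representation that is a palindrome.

2

The integers in [6238, 6454] that have a decimal representation that is a palindrome: 6336, 6446.
2 qualify.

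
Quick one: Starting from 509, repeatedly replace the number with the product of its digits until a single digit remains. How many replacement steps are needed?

1

509 → 0 (1 step)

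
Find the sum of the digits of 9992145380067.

63

9+9+9+2+1+4+5+3+8+0+0+6+7 = 63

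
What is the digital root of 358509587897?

2

3+5+8+5+0+9+5+8+7+8+9+7 = 74
7+4 = 11
1+1 = 2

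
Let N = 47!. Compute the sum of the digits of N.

47! = 258623241511168180642964355153611979969197632389120000000000
Sum of its 60 digits: 225.

225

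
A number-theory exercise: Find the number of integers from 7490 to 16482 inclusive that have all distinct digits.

3077

The integers in [7490, 16482] that have all distinct digits: 7490, 7491, 7492, 7493, 7495, 7496, …, 16480, 16482.
3077 qualify.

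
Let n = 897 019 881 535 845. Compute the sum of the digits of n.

8+9+7+0+1+9+8+8+1+5+3+5+8+4+5 = 81

81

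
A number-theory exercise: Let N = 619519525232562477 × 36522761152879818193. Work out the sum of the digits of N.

619519525232562477 × 36522761152879818193 = 22626563649614381149606824527273744061
Sum of its 38 digits: 162.

162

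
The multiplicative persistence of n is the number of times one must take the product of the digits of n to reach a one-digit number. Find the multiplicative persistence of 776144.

776144 → 4704 → 0 (2 steps)

2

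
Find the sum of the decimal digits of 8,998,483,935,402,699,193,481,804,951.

149

8+9+9+8+4+8+3+9+3+5+4+0+2+6+9+9+1+9+3+4+8+1+8+0+4+9+5+1 = 149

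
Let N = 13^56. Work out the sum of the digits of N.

268

13^56 = 240340925483865739231684226863347488692170121179138216604681441
Sum of its 63 digits: 268.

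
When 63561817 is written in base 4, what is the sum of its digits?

19

63561817 in base 4 is 3302132001121.
Digit sum: 3+3+0+2+1+3+2+0+0+1+1+2+1 = 19.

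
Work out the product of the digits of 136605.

0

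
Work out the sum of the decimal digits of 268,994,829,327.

69

2+6+8+9+9+4+8+2+9+3+2+7 = 69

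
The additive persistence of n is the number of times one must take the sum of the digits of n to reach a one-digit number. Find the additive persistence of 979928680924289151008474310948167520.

3

979928680924289151008474310948167520 → 168 → 15 → 6 (3 steps)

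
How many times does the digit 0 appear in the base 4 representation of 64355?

1

64355 in base 4 is 33231203.
The digit 0 appears 1 time.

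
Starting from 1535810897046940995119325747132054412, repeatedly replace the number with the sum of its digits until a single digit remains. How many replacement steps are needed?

1535810897046940995119325747132054412 → 154 → 10 → 1 (3 steps)

3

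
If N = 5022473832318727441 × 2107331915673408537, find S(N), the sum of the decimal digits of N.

174

5022473832318727441 × 2107331915673408537 = 10584019402479789544148117078745563817
Sum of its 38 digits: 174.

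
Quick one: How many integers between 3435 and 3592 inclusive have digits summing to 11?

The integers in [3435, 3592] that have digits summing to 11: 3440, 3503, 3512, 3521, 3530.
5 qualify.

5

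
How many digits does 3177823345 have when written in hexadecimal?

8

3177823345 in base 16 is BD69BC71, which has 8 digits.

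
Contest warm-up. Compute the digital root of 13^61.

4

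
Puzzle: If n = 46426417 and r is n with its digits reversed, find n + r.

Reverse of 46426417 is 71462464.
46426417 + 71462464 = 117888881

117888881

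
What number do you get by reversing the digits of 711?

117

Reversing 711 gives 117.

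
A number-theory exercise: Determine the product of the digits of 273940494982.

2×7×3×9×4×0×4×9×4×9×8×2 = 0

0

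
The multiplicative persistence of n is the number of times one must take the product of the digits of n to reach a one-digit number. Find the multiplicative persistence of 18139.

3

18139 → 216 → 12 → 2 (3 steps)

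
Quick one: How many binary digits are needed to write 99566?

99566 in base 2 is 11000010011101110, which has 17 digits.

17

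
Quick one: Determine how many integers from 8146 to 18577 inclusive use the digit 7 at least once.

The integers in [8146, 18577] that use the digit 7 at least once: 8147, 8157, 8167, 8170, 8171, 8172, …, 18576, 18577.
3526 qualify.

3526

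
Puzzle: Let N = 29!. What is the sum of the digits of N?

29! = 8841761993739701954543616000000
Sum of its 31 digits: 126.

126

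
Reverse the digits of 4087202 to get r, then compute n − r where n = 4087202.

2059398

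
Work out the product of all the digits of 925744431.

9×2×5×7×4×4×4×3×1 = 120960

120960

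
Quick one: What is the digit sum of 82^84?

82^84 = 57592190916471593775879703497709884819990345812390507008099174184901553710341062527412815773354254452934595874874815984211530900246800637395381615941815082418176
Sum of its 161 digits: 730.

730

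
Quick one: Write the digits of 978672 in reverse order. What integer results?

Reversing 978672 gives 276879.

276879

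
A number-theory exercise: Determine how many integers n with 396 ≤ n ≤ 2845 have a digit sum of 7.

59

The integers in [396, 2845] that have a digit sum of 7: 403, 412, 421, 430, 502, 511, …, 2410, 2500.
59 qualify.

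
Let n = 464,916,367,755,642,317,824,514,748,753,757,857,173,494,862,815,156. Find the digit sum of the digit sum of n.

First digit sum: 253.
2+5+3 = 10.

10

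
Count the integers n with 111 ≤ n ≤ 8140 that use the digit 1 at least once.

2927

The integers in [111, 8140] that use the digit 1 at least once: 111, 112, 113, 114, 115, 116, …, 8139, 8140.
2927 qualify.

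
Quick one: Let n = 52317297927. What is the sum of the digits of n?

54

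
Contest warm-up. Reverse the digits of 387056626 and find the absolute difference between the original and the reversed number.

239594157

Reverse of 387056626 is 626650783.
|387056626 − 626650783| = 239594157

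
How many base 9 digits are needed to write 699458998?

699458998 in base 9 is 1722135324, which has 10 digits.

10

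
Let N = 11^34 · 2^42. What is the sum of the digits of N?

11^34 · 2^42 = 1123598403028631416322024082428590877350888996864
Sum of its 49 digits: 214.

214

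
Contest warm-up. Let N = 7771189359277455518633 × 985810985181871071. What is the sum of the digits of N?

183

7771189359277455518633 × 985810985181871071 = 7660923838304181844832878204833644165943
Sum of its 40 digits: 183.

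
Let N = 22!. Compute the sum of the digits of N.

72

22! = 1124000727777607680000
Sum of its 22 digits: 72.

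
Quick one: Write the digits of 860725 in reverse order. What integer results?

527068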